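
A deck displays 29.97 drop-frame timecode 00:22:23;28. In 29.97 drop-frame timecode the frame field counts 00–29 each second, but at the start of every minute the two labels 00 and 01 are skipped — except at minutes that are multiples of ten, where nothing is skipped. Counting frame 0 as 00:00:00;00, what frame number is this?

40278

Complete 10-minute blocks: 2, each 17982 frames → 35964.
Remaining 2 whole minutes in the current block: 1800 + 1 × 1798 = 3598 frames.
Within the current minute: 23 × 30 + 28 − 2 = 716 (labels ;00/;01 skipped at this minute). Total = 35964 + 3598 + 716 = 40278.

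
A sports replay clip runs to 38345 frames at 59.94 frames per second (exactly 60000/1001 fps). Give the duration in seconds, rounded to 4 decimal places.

639.7224 seconds

Running time = 38345 × 1001/60000 = 7676669/12000 s ≈ 639.7224 s.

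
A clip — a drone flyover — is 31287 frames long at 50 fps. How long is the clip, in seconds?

625.74 seconds

Running time = 31287 / (50) = 625.74 s.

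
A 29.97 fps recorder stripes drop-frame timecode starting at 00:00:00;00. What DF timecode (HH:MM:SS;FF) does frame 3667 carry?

00:02:02;11

Each 10-minute DF block holds 10 × 60 × 30 − 9 × 2 = 17982 frames. 3667 ÷ 17982 → 0 full blocks, remainder 3667.
Within the partial block the first minute is 1800 frames and each further minute 1798, so 2 further minute boundaries passed. Total skipped labels = 18 × 0 + 2 × 2 = 4.
Non-drop label index = 3667 + 4 = 3671; at 30 labels/s that is 00:02:02:11, i.e. DF 00:02:02;11.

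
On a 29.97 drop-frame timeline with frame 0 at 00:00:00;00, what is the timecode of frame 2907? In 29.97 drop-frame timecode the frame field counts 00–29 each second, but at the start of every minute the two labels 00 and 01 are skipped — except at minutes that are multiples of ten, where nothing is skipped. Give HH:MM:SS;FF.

00:01:36;29

Each 10-minute DF block holds 10 × 60 × 30 − 9 × 2 = 17982 frames. 2907 ÷ 17982 → 0 full blocks, remainder 2907.
Within the partial block the first minute is 1800 frames and each further minute 1798, so 1 further minute boundary passed. Total skipped labels = 18 × 0 + 2 × 1 = 2.
Non-drop label index = 2907 + 2 = 2909; at 30 labels/s that is 00:01:36:29, i.e. DF 00:01:36;29.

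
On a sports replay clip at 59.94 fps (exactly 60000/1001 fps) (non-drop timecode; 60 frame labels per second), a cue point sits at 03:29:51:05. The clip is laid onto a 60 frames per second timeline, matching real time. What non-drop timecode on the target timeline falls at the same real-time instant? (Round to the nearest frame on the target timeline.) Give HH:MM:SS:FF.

Source frame index: (3×3600 + 29×60 + 51) × 60 + 5 = 755465.
Real time: 755465 / (60000/1001) = 151244093/12000 s.
Target frame: (151244093/12000) × (60) = 151244093/200 ≈ 756220.465 → 756220.
At 60 labels/s: frame 756220 → 03:30:03:40.

03:30:03:40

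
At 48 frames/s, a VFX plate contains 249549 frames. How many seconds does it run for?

Running time = 249549 / (48) = 5198.9375 s.

5198.9375 seconds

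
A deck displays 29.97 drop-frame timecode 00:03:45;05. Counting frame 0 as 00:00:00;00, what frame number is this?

6749

As if non-drop at 30 labels/s: (0 × 3600 + 3 × 60 + 45) × 30 + 5 = 6755.
Minute boundaries passed: 3; those not divisible by 10: 3 − 0 = 3; dropped labels = 2 × 3 = 6.
Actual frame index = 6755 − 6 = 6749.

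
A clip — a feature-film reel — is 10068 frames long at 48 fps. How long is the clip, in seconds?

Running time = 10068 / (48) = 209.75 s.

209.75 seconds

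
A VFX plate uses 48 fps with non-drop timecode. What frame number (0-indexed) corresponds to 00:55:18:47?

Total seconds to the label: (0 × 3600 + 55 × 60 + 18) = 3318.
Frame index = 3318 × 48 + 47 = 159311.

frame 159311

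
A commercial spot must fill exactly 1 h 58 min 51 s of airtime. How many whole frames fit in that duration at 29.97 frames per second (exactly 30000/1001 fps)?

213716 frames

1 h 58 min 51 s = 7131 s.
Frames = 7131 × 30000/1001 = 213930000/1001 ≈ 213716.2837.
Complete frames: 213716.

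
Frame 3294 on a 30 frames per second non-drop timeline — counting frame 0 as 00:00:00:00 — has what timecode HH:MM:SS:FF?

00:01:49:24

3294 ÷ 30 = 109 full seconds, remainder 24 frames.
109 s = 0 h 1 min 49 s.
Timecode: 00:01:49:24.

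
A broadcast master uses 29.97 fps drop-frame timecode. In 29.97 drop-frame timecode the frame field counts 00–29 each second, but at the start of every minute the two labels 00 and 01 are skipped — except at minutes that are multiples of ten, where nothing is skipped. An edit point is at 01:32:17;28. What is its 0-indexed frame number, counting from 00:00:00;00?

165972

As if non-drop at 30 labels/s: (1 × 3600 + 32 × 60 + 17) × 30 + 28 = 166138.
Minute boundaries passed: 92; those not divisible by 10: 92 − 9 = 83; dropped labels = 2 × 83 = 166.
Actual frame index = 166138 − 166 = 165972.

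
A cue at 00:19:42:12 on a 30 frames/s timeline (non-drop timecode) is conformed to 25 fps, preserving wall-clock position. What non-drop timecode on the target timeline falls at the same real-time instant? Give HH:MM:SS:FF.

00:19:42:10

Source frame index: (0×3600 + 19×60 + 42) × 30 + 12 = 35472.
Real time: 35472 / (30) = 5912/5 s.
Target frame: (5912/5) × (25) = 29560.
At 25 labels/s: frame 29560 → 00:19:42:10.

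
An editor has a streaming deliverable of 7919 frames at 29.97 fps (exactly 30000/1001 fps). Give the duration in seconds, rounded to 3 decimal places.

Running time = 7919 × 1001/30000 = 7926919/30000 s ≈ 264.231 s.

264.231 seconds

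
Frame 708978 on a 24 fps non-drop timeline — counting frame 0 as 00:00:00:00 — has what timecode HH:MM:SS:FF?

708978 ÷ 24 = 29540 full seconds, remainder 18 frames.
29540 s = 8 h 12 min 20 s.
Timecode: 08:12:20:18.

08:12:20:18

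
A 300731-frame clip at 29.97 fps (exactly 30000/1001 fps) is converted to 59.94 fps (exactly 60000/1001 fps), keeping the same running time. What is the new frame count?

Target frames = source frames × (target rate / source rate) = 300731 × (60000/1001)/(30000/1001) = 300731 × 2 = 601462.

601462 frames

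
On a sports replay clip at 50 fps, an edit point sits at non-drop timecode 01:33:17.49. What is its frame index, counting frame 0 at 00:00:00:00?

Total seconds to the label: (1 × 3600 + 33 × 60 + 17) = 5597.
Frame index = 5597 × 50 + 49 = 279899.

frame 279899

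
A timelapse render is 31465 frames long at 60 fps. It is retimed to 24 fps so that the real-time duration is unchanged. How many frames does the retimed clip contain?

Frames at target rate = 31465 × (24) / (60) = 12586.

12586 frames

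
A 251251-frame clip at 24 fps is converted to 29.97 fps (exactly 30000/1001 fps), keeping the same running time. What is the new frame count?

313750 frames

Target frames = source frames × (target rate / source rate) = 251251 × (30000/1001)/(24) = 251251 × 1250/1001 = 313750.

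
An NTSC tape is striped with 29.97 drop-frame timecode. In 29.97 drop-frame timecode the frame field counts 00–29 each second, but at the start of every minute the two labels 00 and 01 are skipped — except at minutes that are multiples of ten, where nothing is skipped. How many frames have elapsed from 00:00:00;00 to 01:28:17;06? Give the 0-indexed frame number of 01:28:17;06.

Complete 10-minute blocks: 8, each 17982 frames → 143856.
Remaining 8 whole minutes in the current block: 1800 + 7 × 1798 = 14386 frames.
Within the current minute: 17 × 30 + 6 − 2 = 514 (labels ;00/;01 skipped at this minute). Total = 143856 + 14386 + 514 = 158756.

158756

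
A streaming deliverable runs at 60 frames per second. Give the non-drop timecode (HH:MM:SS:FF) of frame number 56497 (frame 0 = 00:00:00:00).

56497 ÷ 60 = 941 full seconds, remainder 37 frames.
941 s = 0 h 15 min 41 s.
Timecode: 00:15:41:37.

00:15:41:37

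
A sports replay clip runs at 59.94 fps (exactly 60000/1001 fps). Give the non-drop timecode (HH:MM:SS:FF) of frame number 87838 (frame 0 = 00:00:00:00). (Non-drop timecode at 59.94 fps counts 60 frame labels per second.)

00:24:23:58

87838 ÷ 60 = 1463 full seconds, remainder 58 frames.
1463 s = 0 h 24 min 23 s.
Timecode: 00:24:23:58.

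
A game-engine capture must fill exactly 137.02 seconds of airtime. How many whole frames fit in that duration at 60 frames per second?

Frames = 137.02 × 60 = 41106/5 ≈ 8221.2000.
Complete frames: 8221.

8221 frames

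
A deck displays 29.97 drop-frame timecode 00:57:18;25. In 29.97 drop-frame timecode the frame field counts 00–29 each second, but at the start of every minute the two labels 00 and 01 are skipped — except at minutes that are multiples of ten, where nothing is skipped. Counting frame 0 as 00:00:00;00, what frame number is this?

103061

As if non-drop at 30 labels/s: (0 × 3600 + 57 × 60 + 18) × 30 + 25 = 103165.
Minute boundaries passed: 57; those not divisible by 10: 57 − 5 = 52; dropped labels = 2 × 52 = 104.
Actual frame index = 103165 − 104 = 103061.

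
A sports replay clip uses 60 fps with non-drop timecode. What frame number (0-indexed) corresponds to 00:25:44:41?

92681

Total seconds to the label: (0 × 3600 + 25 × 60 + 44) = 1544.
Frame index = 1544 × 60 + 41 = 92681.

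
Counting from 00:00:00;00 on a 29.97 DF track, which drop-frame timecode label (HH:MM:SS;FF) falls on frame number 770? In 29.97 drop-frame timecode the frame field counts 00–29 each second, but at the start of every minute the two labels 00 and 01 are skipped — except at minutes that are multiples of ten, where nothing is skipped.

Ten DF minutes hold 17982 frames, so frame 770 lies in block 0 (frames 0–17981) with 770 frames into that block.
The block's first minute is 1800 frames and the rest 1798 each; 770 frames reaches minute 0, so 0 × 18 + 0 × 2 = 0 labels have been skipped so far.
Adding those back, label number 770 + 0 = 770 at 30 labels/s is 25 s + 20 f = 0 h 0 min 25 s frame 20, i.e. 00:00:25;20.

00:00:25;20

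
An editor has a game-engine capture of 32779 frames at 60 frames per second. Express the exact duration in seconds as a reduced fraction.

32779/60 seconds

Running time = 32779 ÷ (60) = 32779 × 1/60 = 32779/60 s.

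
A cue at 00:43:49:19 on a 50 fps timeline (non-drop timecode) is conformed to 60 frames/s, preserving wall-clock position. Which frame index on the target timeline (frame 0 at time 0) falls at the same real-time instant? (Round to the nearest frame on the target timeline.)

Source frame index: (0×3600 + 43×60 + 49) × 50 + 19 = 131469.
Real time: 131469 / (50) = 131469/50 s.
Target frame: (131469/50) × (60) = 788814/5 ≈ 157762.800 → 157763.

frame 157763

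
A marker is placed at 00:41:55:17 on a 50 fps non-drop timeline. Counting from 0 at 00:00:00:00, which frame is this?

Total seconds to the label: (0 × 3600 + 41 × 60 + 55) = 2515.
Frame index = 2515 × 50 + 17 = 125767.

125767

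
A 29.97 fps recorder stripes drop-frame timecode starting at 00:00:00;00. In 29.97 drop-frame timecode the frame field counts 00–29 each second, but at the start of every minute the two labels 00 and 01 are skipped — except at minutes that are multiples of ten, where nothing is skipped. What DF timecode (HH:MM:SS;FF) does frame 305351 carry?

02:49:48;17

Ten DF minutes hold 17982 frames, so frame 305351 lies in block 16 (frames 287712–305693) with 17639 frames into that block.
The block's first minute is 1800 frames and the rest 1798 each; 17639 frames reaches minute 9, so 16 × 18 + 9 × 2 = 306 labels have been skipped so far.
Adding those back, label number 305351 + 306 = 305657 at 30 labels/s is 10188 s + 17 f = 2 h 49 min 48 s frame 17, i.e. 02:49:48;17.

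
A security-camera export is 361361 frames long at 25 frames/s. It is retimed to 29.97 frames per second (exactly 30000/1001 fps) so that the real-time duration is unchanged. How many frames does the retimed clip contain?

433200 frames

Target frames = source frames × (target rate / source rate) = 361361 × (30000/1001)/(25) = 361361 × 1200/1001 = 433200.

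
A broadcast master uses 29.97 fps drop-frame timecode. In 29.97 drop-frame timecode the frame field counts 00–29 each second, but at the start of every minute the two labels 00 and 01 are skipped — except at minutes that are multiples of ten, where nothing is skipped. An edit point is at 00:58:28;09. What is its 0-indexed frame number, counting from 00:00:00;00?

Complete 10-minute blocks: 5, each 17982 frames → 89910.
Remaining 8 whole minutes in the current block: 1800 + 7 × 1798 = 14386 frames.
Within the current minute: 28 × 30 + 9 − 2 = 847 (labels ;00/;01 skipped at this minute). Total = 89910 + 14386 + 847 = 105143.

105143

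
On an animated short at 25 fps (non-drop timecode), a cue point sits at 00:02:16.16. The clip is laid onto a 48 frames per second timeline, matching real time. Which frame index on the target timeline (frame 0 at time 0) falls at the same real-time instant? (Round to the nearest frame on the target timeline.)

Source frame index: (0×3600 + 2×60 + 16) × 25 + 16 = 3416.
Real time: 3416 / (25) = 3416/25 s.
Target frame: (3416/25) × (48) = 163968/25 ≈ 6558.720 → 6559.

frame 6559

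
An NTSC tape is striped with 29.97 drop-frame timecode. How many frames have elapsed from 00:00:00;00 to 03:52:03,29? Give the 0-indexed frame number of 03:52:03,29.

As if non-drop at 30 labels/s: (3 × 3600 + 52 × 60 + 3) × 30 + 29 = 417719.
Minute boundaries passed: 232; those not divisible by 10: 232 − 23 = 209; dropped labels = 2 × 209 = 418.
Actual frame index = 417719 − 418 = 417301.

417301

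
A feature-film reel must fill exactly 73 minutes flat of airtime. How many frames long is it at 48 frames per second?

73 min = 4380 s.
Frames = 4380 × 48 = 210240.

210240 frames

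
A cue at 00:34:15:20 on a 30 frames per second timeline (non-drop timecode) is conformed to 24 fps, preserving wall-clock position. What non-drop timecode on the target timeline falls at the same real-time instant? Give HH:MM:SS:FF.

Source frame index: (0×3600 + 34×60 + 15) × 30 + 20 = 61670.
Real time: 61670 / (30) = 6167/3 s.
Target frame: (6167/3) × (24) = 49336.
At 24 labels/s: frame 49336 → 00:34:15:16.

00:34:15:16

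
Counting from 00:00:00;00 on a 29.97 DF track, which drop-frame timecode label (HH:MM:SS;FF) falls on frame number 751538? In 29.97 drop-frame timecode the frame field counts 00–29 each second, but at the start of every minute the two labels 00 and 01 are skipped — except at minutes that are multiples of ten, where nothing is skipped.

06:57:56;10

Ten DF minutes hold 17982 frames, so frame 751538 lies in block 41 (frames 737262–755243) with 14276 frames into that block.
The block's first minute is 1800 frames and the rest 1798 each; 14276 frames reaches minute 7, so 41 × 18 + 7 × 2 = 752 labels have been skipped so far.
Adding those back, label number 751538 + 752 = 752290 at 30 labels/s is 25076 s + 10 f = 6 h 57 min 56 s frame 10, i.e. 06:57:56;10.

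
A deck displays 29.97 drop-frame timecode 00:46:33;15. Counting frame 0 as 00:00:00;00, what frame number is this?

83721

Complete 10-minute blocks: 4, each 17982 frames → 71928.
Remaining 6 whole minutes in the current block: 1800 + 5 × 1798 = 10790 frames.
Within the current minute: 33 × 30 + 15 − 2 = 1003 (labels ;00/;01 skipped at this minute). Total = 71928 + 10790 + 1003 = 83721.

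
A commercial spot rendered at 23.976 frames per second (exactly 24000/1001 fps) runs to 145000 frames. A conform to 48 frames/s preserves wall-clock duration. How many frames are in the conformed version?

Target frames = source frames × (target rate / source rate) = 145000 × (48)/(24000/1001) = 145000 × 1001/500 = 290290.

290290 frames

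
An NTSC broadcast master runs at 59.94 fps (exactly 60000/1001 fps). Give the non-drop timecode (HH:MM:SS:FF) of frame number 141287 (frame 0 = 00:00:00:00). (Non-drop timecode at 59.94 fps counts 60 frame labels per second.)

141287 ÷ 60 = 2354 full seconds, remainder 47 frames.
2354 s = 0 h 39 min 14 s.
Timecode: 00:39:14:47.

00:39:14:47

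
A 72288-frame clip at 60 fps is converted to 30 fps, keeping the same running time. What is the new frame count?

36144 frames

Frames at target rate = 72288 × (30) / (60) = 36144.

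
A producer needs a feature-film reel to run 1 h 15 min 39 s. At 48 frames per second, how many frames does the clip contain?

217872 frames

1 h 15 min 39 s = 4539 s.
Frames = 4539 × 48 = 217872.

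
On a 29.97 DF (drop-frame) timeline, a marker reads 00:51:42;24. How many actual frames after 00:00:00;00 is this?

92992

Complete 10-minute blocks: 5, each 17982 frames → 89910.
Remaining 1 whole minute in the current block: 1800 + 0 × 1798 = 1800 frames.
Within the current minute: 42 × 30 + 24 − 2 = 1282 (labels ;00/;01 skipped at this minute). Total = 89910 + 1800 + 1282 = 92992.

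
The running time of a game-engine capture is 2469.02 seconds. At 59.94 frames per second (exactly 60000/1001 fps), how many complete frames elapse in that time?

Frames = 2469.02 × 60000/1001 = 148141200/1001 ≈ 147993.2068.
Complete frames: 147993.

147993 frames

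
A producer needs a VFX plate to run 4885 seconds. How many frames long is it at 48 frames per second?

234480 frames

Frames = 4885 × 48 = 234480.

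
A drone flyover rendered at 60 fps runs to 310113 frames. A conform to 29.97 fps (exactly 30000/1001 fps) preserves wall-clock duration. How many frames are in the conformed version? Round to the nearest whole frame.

154902 frames

Frames at target rate = 310113 × (30000/1001) / (60) = 155056500/1001 ≈ 154901.598.
Nearest whole frame: 154902.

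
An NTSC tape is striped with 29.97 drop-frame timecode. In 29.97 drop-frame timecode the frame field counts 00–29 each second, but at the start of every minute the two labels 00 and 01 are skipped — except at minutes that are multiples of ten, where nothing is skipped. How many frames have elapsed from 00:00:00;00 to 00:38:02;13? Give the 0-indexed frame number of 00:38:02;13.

68403

Complete 10-minute blocks: 3, each 17982 frames → 53946.
Remaining 8 whole minutes in the current block: 1800 + 7 × 1798 = 14386 frames.
Within the current minute: 2 × 30 + 13 − 2 = 71 (labels ;00/;01 skipped at this minute). Total = 53946 + 14386 + 71 = 68403.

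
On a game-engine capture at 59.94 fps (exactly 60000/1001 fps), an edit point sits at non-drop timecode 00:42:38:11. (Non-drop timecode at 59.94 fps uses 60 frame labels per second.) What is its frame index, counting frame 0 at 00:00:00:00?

Total seconds to the label: (0 × 3600 + 42 × 60 + 38) = 2558.
Frame index = 2558 × 60 + 11 = 153491.

153491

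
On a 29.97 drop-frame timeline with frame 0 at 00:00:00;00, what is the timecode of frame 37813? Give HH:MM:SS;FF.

Each 10-minute DF block holds 10 × 60 × 30 − 9 × 2 = 17982 frames. 37813 ÷ 17982 → 2 full blocks, remainder 1849.
Within the partial block the first minute is 1800 frames and each further minute 1798, so 1 further minute boundary passed. Total skipped labels = 18 × 2 + 2 × 1 = 38.
Non-drop label index = 37813 + 38 = 37851; at 30 labels/s that is 00:21:01:21, i.e. DF 00:21:01;21.

00:21:01;21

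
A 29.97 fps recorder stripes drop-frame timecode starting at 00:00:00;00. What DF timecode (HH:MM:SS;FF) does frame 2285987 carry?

21:11:15;25

Ten DF minutes hold 17982 frames, so frame 2285987 lies in block 127 (frames 2283714–2301695) with 2273 frames into that block.
The block's first minute is 1800 frames and the rest 1798 each; 2273 frames reaches minute 1, so 127 × 18 + 1 × 2 = 2288 labels have been skipped so far.
Adding those back, label number 2285987 + 2288 = 2288275 at 30 labels/s is 76275 s + 25 f = 21 h 11 min 15 s frame 25, i.e. 21:11:15;25.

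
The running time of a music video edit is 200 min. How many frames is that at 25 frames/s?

200 min = 12000 s.
Frames = 12000 × 25 = 300000.

300000 frames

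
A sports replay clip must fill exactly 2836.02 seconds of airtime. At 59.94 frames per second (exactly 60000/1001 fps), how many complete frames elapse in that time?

169991 frames

Frames = 2836.02 × 60000/1001 = 15469200/91 ≈ 169991.2088.
Complete frames: 169991.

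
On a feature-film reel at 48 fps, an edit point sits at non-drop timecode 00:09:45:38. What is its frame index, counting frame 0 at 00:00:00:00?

28118

Total seconds to the label: (0 × 3600 + 9 × 60 + 45) = 585.
Frame index = 585 × 48 + 38 = 28118.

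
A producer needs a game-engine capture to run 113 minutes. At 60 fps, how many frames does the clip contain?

406800 frames

113 min = 6780 s.
Frames = 6780 × 60 = 406800.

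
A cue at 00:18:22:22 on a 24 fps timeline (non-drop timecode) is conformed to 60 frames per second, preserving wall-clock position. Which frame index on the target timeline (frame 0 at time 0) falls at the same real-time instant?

frame 66175

Source frame index: (0×3600 + 18×60 + 22) × 24 + 22 = 26470.
Real time: 26470 / (24) = 13235/12 s.
Target frame: (13235/12) × (60) = 66175.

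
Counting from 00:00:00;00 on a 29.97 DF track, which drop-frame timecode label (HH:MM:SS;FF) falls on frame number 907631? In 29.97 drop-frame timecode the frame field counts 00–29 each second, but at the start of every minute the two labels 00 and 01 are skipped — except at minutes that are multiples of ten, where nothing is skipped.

Each 10-minute DF block holds 10 × 60 × 30 − 9 × 2 = 17982 frames. 907631 ÷ 17982 → 50 full blocks, remainder 8531.
Within the partial block the first minute is 1800 frames and each further minute 1798, so 4 further minute boundaries passed. Total skipped labels = 18 × 50 + 2 × 4 = 908.
Non-drop label index = 907631 + 908 = 908539; at 30 labels/s that is 08:24:44:19, i.e. DF 08:24:44;19.

08:24:44;19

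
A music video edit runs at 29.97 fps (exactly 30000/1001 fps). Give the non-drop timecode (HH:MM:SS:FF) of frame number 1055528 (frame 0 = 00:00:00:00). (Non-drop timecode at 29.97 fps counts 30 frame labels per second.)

09:46:24:08

1055528 ÷ 30 = 35184 full seconds, remainder 8 frames.
35184 s = 9 h 46 min 24 s.
Timecode: 09:46:24:08.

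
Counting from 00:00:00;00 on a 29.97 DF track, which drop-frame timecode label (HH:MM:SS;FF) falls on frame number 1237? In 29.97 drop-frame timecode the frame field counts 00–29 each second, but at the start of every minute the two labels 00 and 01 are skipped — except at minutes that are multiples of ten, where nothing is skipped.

Each 10-minute DF block holds 10 × 60 × 30 − 9 × 2 = 17982 frames. 1237 ÷ 17982 → 0 full blocks, remainder 1237.
Within the partial block the first minute is 1800 frames and each further minute 1798, so 0 further minute boundaries passed. Total skipped labels = 18 × 0 + 2 × 0 = 0.
Non-drop label index = 1237 + 0 = 1237; at 30 labels/s that is 00:00:41:07, i.e. DF 00:00:41;07.

00:00:41;07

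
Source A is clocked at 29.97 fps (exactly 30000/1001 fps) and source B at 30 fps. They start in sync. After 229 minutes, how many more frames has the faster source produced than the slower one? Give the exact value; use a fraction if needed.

412200/1001 frames

229 min = 13740 s.
A emits 30000/1001 × 13740 = 412200000/1001 frames; B emits 30 × 13740 = 412200.
Difference = 412200/1001 frames (≈ 411.7882); B is ahead of A.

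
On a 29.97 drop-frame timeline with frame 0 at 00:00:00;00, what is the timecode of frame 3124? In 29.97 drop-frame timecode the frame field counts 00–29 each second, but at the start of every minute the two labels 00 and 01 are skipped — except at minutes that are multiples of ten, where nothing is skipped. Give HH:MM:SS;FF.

00:01:44;06

Each 10-minute DF block holds 10 × 60 × 30 − 9 × 2 = 17982 frames. 3124 ÷ 17982 → 0 full blocks, remainder 3124.
Within the partial block the first minute is 1800 frames and each further minute 1798, so 1 further minute boundary passed. Total skipped labels = 18 × 0 + 2 × 1 = 2.
Non-drop label index = 3124 + 2 = 3126; at 30 labels/s that is 00:01:44:06, i.e. DF 00:01:44;06.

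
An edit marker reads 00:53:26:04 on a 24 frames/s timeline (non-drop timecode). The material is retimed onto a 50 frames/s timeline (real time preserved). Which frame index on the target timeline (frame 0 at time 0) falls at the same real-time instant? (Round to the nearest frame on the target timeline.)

frame 160308

Source frame index: (0×3600 + 53×60 + 26) × 24 + 4 = 76948.
Real time: 76948 / (24) = 19237/6 s.
Target frame: (19237/6) × (50) = 480925/3 ≈ 160308.333 → 160308.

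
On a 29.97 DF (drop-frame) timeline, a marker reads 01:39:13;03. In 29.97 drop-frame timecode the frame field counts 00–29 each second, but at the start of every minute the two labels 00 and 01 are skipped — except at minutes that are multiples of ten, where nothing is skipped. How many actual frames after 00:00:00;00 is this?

178413

Complete 10-minute blocks: 9, each 17982 frames → 161838.
Remaining 9 whole minutes in the current block: 1800 + 8 × 1798 = 16184 frames.
Within the current minute: 13 × 30 + 3 − 2 = 391 (labels ;00/;01 skipped at this minute). Total = 161838 + 16184 + 391 = 178413.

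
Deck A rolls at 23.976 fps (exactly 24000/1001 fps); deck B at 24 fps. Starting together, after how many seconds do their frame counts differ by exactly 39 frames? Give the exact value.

The gap grows by |24 − 24000/1001| = 24/1001 frames per second.
Time for a 39-frame gap: 39 ÷ (24/1001) = 1626.625 s.

1626.625 seconds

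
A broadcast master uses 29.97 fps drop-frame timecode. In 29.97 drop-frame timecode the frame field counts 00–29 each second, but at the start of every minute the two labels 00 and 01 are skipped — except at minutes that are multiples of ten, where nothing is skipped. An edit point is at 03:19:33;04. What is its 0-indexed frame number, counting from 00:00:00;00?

358834

Complete 10-minute blocks: 19, each 17982 frames → 341658.
Remaining 9 whole minutes in the current block: 1800 + 8 × 1798 = 16184 frames.
Within the current minute: 33 × 30 + 4 − 2 = 992 (labels ;00/;01 skipped at this minute). Total = 341658 + 16184 + 992 = 358834.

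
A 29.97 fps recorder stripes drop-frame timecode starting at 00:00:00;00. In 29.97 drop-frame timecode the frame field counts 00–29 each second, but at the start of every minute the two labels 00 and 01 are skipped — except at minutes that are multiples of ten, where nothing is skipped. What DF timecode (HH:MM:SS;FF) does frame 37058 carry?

00:20:36;14

Each 10-minute DF block holds 10 × 60 × 30 − 9 × 2 = 17982 frames. 37058 ÷ 17982 → 2 full blocks, remainder 1094.
Within the partial block the first minute is 1800 frames and each further minute 1798, so 0 further minute boundaries passed. Total skipped labels = 18 × 2 + 2 × 0 = 36.
Non-drop label index = 37058 + 36 = 37094; at 30 labels/s that is 00:20:36:14, i.e. DF 00:20:36;14.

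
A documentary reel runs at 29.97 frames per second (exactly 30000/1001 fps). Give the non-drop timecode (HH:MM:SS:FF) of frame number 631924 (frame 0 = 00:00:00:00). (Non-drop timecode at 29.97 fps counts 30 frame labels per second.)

631924 ÷ 30 = 21064 full seconds, remainder 4 frames.
21064 s = 5 h 51 min 4 s.
Timecode: 05:51:04:04.

05:51:04:04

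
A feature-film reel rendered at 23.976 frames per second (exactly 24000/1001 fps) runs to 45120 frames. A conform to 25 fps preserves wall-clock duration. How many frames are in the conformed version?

47047 frames

Target frames = source frames × (target rate / source rate) = 45120 × (25)/(24000/1001) = 45120 × 1001/960 = 47047.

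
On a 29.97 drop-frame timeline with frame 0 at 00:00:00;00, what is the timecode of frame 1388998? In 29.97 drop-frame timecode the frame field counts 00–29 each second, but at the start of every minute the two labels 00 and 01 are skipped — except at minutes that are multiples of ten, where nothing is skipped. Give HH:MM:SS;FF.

12:52:26;08

Each 10-minute DF block holds 10 × 60 × 30 − 9 × 2 = 17982 frames. 1388998 ÷ 17982 → 77 full blocks, remainder 4384.
Within the partial block the first minute is 1800 frames and each further minute 1798, so 2 further minute boundaries passed. Total skipped labels = 18 × 77 + 2 × 2 = 1390.
Non-drop label index = 1388998 + 1390 = 1390388; at 30 labels/s that is 12:52:26:08, i.e. DF 12:52:26;08.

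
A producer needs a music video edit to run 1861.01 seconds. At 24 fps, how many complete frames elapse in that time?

44664 frames

Frames = 1861.01 × 24 = 1116606/25 ≈ 44664.2400.
Complete frames: 44664.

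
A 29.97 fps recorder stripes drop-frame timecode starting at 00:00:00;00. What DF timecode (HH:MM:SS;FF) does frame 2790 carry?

Ten DF minutes hold 17982 frames, so frame 2790 lies in block 0 (frames 0–17981) with 2790 frames into that block.
The block's first minute is 1800 frames and the rest 1798 each; 2790 frames reaches minute 1, so 0 × 18 + 1 × 2 = 2 labels have been skipped so far.
Adding those back, label number 2790 + 2 = 2792 at 30 labels/s is 93 s + 2 f = 0 h 1 min 33 s frame 2, i.e. 00:01:33;02.

00:01:33;02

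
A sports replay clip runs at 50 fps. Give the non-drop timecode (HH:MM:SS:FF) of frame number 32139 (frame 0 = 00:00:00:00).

00:10:42:39

32139 ÷ 50 = 642 full seconds, remainder 39 frames.
642 s = 0 h 10 min 42 s.
Timecode: 00:10:42:39.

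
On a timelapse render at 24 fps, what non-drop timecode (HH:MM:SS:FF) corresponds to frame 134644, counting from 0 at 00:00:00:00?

134644 ÷ 24 = 5610 full seconds, remainder 4 frames.
5610 s = 1 h 33 min 30 s.
Timecode: 01:33:30:04.

01:33:30:04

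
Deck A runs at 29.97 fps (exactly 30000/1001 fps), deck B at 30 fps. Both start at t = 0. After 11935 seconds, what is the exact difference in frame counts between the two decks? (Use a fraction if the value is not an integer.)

A emits 30000/1001 × 11935 = 4650000/13 frames; B emits 30 × 11935 = 358050.
Difference = 4650/13 frames (≈ 357.6923); B is ahead of A.

4650/13 frames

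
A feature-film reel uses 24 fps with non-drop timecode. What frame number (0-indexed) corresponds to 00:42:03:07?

Total seconds to the label: (0 × 3600 + 42 × 60 + 3) = 2523.
Frame index = 2523 × 24 + 7 = 60559.

60559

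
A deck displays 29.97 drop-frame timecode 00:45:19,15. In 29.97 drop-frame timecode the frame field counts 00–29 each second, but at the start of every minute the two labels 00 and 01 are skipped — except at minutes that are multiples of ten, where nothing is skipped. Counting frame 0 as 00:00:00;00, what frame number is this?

Complete 10-minute blocks: 4, each 17982 frames → 71928.
Remaining 5 whole minutes in the current block: 1800 + 4 × 1798 = 8992 frames.
Within the current minute: 19 × 30 + 15 − 2 = 583 (labels ;00/;01 skipped at this minute). Total = 71928 + 8992 + 583 = 81503.

81503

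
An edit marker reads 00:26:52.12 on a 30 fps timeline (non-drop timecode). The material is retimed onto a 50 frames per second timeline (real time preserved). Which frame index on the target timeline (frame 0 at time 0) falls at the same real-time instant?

frame 80620

Source frame index: (0×3600 + 26×60 + 52) × 30 + 12 = 48372.
Real time: 48372 / (30) = 8062/5 s.
Target frame: (8062/5) × (50) = 80620.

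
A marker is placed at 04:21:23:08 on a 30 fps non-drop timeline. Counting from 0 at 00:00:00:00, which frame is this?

Total seconds to the label: (4 × 3600 + 21 × 60 + 23) = 15683.
Frame index = 15683 × 30 + 8 = 470498.

470498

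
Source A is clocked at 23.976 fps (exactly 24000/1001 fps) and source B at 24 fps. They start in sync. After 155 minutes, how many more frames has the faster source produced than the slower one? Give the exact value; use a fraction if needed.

223200/1001 frames

155 min = 9300 s.
A emits 24000/1001 × 9300 = 223200000/1001 frames; B emits 24 × 9300 = 223200.
Difference = 223200/1001 frames (≈ 222.9770); B is ahead of A.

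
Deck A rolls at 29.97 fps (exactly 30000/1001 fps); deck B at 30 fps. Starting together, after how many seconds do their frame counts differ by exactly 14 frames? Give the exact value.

The gap grows by |30 − 30000/1001| = 30/1001 frames per second.
Time for a 14-frame gap: 14 ÷ (30/1001) = 7007/15 s.

7007/15 seconds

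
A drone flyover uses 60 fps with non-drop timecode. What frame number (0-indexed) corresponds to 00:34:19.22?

Total seconds to the label: (0 × 3600 + 34 × 60 + 19) = 2059.
Frame index = 2059 × 60 + 22 = 123562.

123562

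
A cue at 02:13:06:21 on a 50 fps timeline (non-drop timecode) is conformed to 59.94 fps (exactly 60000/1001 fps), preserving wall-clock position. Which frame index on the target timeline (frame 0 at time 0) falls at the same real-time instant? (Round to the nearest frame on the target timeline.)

frame 478706

Source frame index: (2×3600 + 13×60 + 6) × 50 + 21 = 399321.
Real time: 399321 / (50) = 399321/50 s.
Target frame: (399321/50) × (60000/1001) = 36860400/77 ≈ 478706.494 → 478706.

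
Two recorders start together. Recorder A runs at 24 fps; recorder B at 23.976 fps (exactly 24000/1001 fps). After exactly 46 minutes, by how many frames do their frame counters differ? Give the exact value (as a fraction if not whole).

46 min = 2760 s.
A emits 24 × 2760 = 66240 frames; B emits 24000/1001 × 2760 = 66240000/1001.
Difference = 66240/1001 frames (≈ 66.1738); B is behind A.

66240/1001 frames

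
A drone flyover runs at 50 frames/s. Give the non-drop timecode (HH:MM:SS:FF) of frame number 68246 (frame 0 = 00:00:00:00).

68246 ÷ 50 = 1364 full seconds, remainder 46 frames.
1364 s = 0 h 22 min 44 s.
Timecode: 00:22:44:46.

00:22:44:46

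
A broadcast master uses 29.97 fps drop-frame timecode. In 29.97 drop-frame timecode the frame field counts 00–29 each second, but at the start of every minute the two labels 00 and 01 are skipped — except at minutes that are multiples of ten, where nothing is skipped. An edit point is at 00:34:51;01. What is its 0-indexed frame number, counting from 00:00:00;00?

62669

As if non-drop at 30 labels/s: (0 × 3600 + 34 × 60 + 51) × 30 + 1 = 62731.
Minute boundaries passed: 34; those not divisible by 10: 34 − 3 = 31; dropped labels = 2 × 31 = 62.
Actual frame index = 62731 − 62 = 62669.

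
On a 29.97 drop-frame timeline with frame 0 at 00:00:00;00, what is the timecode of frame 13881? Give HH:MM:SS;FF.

00:07:43;05

Each 10-minute DF block holds 10 × 60 × 30 − 9 × 2 = 17982 frames. 13881 ÷ 17982 → 0 full blocks, remainder 13881.
Within the partial block the first minute is 1800 frames and each further minute 1798, so 7 further minute boundaries passed. Total skipped labels = 18 × 0 + 2 × 7 = 14.
Non-drop label index = 13881 + 14 = 13895; at 30 labels/s that is 00:07:43:05, i.e. DF 00:07:43;05.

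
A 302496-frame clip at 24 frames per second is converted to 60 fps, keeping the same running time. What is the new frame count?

Target frames = source frames × (target rate / source rate) = 302496 × (60)/(24) = 302496 × 5/2 = 756240.

756240 frames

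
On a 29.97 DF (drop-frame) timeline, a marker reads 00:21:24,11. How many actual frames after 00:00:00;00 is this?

38493

Complete 10-minute blocks: 2, each 17982 frames → 35964.
Remaining 1 whole minute in the current block: 1800 + 0 × 1798 = 1800 frames.
Within the current minute: 24 × 30 + 11 − 2 = 729 (labels ;00/;01 skipped at this minute). Total = 35964 + 1800 + 729 = 38493.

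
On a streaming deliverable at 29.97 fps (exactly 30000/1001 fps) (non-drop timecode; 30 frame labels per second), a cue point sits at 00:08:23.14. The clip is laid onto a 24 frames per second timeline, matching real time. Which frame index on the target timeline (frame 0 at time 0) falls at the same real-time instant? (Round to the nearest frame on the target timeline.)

frame 12095

Source frame index: (0×3600 + 8×60 + 23) × 30 + 14 = 15104.
Real time: 15104 / (30000/1001) = 944944/1875 s.
Target frame: (944944/1875) × (24) = 7559552/625 ≈ 12095.283 → 12095.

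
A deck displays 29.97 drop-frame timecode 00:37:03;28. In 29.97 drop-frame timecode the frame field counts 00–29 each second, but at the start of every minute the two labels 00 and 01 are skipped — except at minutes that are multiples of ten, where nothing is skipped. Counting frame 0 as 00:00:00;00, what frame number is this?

66650

Complete 10-minute blocks: 3, each 17982 frames → 53946.
Remaining 7 whole minutes in the current block: 1800 + 6 × 1798 = 12588 frames.
Within the current minute: 3 × 30 + 28 − 2 = 116 (labels ;00/;01 skipped at this minute). Total = 53946 + 12588 + 116 = 66650.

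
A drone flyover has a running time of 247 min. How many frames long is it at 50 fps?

247 min = 14820 s.
Frames = 14820 × 50 = 741000.

741000 frames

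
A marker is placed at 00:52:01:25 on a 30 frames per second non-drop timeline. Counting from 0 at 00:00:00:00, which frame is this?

93655

Total seconds to the label: (0 × 3600 + 52 × 60 + 1) = 3121.
Frame index = 3121 × 30 + 25 = 93655.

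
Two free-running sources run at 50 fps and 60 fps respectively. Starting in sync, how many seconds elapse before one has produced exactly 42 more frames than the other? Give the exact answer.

The gap grows by |60 − 50| = 10 frames per second.
Time for a 42-frame gap: 42 ÷ (10) = 4.2 s.

4.2 seconds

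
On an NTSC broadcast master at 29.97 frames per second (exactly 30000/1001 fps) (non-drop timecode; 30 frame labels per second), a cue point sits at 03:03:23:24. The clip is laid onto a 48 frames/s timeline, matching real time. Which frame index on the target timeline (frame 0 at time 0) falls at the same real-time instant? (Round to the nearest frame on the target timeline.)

frame 528711

Source frame index: (3×3600 + 3×60 + 23) × 30 + 24 = 330114.
Real time: 330114 / (30000/1001) = 55074019/5000 s.
Target frame: (55074019/5000) × (48) = 330444114/625 ≈ 528710.582 → 528711.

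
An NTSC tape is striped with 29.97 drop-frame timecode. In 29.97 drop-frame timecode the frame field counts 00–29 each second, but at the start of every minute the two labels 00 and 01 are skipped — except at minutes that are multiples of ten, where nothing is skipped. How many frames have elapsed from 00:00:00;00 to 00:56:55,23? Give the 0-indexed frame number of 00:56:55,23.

102371

Complete 10-minute blocks: 5, each 17982 frames → 89910.
Remaining 6 whole minutes in the current block: 1800 + 5 × 1798 = 10790 frames.
Within the current minute: 55 × 30 + 23 − 2 = 1671 (labels ;00/;01 skipped at this minute). Total = 89910 + 10790 + 1671 = 102371.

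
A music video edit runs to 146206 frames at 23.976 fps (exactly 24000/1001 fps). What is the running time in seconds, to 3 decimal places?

Running time = 146206 × 1001/24000 = 73176103/12000 s ≈ 6098.009 s.

6098.009 seconds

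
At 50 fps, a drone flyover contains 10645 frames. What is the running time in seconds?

212.9 seconds

Running time = 10645 / (50) = 212.9 s.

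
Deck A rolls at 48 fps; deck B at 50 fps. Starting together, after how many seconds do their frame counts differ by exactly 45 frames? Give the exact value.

22.5 seconds

The gap grows by |50 − 48| = 2 frames per second.
Time for a 45-frame gap: 45 ÷ (2) = 22.5 s.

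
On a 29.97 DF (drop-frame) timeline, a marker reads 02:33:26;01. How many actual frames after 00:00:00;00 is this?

275905

As if non-drop at 30 labels/s: (2 × 3600 + 33 × 60 + 26) × 30 + 1 = 276181.
Minute boundaries passed: 153; those not divisible by 10: 153 − 15 = 138; dropped labels = 2 × 138 = 276.
Actual frame index = 276181 − 276 = 275905.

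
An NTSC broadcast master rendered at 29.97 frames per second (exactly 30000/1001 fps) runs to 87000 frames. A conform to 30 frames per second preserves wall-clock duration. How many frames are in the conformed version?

87087 frames

Target frames = source frames × (target rate / source rate) = 87000 × (30)/(30000/1001) = 87000 × 1001/1000 = 87087.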